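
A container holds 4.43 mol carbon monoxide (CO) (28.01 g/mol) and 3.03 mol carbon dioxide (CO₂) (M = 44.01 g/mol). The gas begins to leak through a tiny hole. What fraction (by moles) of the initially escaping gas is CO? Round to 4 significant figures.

0.6470

Each component's effusion rate ∝ (its partial pressure)·(1/√M) ∝ n_i/√M_i.
So x_CO in the escaping gas = (n_CO/√M_CO) / Σ(n_i/√M_i)
= (4.43/√28.01) / (4.43/√28.01 + 3.03/√44.01) = 0.8370/(0.8370 + 0.4567) = 0.6470.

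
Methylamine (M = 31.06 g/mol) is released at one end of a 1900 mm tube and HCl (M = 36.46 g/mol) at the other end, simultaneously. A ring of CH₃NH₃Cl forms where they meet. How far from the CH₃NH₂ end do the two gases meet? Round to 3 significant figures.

988 mm

Distances travelled in equal time are proportional to diffusion rates, so d_CH₃NH₂/d_HCl = √(M_HCl/M_CH₃NH₂) = √(36.46/31.06) = 1.083.
With d_CH₃NH₂ + d_HCl = 1900 mm, d_HCl = 1900/(1 + 1.083) = 912.0 mm.
d_CH₃NH₂ = 1900 − 912.0 = 988 mm.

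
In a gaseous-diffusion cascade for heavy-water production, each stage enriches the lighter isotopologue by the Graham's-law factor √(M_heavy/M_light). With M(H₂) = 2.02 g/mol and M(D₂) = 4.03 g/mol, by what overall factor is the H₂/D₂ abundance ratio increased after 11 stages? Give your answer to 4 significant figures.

44.64

After 11 stages the ratio has grown by (√(4.03/2.02))^11 = (4.03/2.02)^(11/2).
= 1.99505^(11/2) = 44.64.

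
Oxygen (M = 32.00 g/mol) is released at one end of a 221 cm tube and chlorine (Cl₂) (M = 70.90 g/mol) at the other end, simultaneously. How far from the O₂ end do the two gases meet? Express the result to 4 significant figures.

132.2 cm

Graham's law gives d_O₂/d_Cl₂ = rate_O₂/rate_Cl₂ = √(M_Cl₂/M_O₂) = √(70.90/32.00) = 1.488.
With d_O₂ + d_Cl₂ = 221 cm, d_Cl₂ = 221/(1 + 1.488) = 88.81 cm.
d_O₂ = 221 − 88.81 = 132.2 cm.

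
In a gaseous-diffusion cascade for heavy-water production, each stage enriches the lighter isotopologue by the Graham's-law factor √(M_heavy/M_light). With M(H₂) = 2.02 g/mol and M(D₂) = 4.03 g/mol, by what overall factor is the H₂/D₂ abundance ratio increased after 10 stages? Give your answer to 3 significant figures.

The single-stage factor is √(M_heavy/M_light), so 10 stages give [√(4.03/2.02)]^10 = (4.03/2.02)^(10/2).
= 1.99505^5 = 31.6.

31.6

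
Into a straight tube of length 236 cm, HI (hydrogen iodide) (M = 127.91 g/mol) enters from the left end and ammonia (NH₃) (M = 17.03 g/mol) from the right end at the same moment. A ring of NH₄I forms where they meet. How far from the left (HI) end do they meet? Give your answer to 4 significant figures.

In equal time, each gas travels a distance ∝ its rate ∝ 1/√M, so d_HI/d_NH₃ = √(M_NH₃/M_HI) = √(17.03/127.91) = 0.3649.
With d_HI + d_NH₃ = 236 cm, d_NH₃ = 236/(1 + 0.3649) = 172.9 cm.
d_HI = 236 − 172.9 = 63.09 cm.

63.09 cm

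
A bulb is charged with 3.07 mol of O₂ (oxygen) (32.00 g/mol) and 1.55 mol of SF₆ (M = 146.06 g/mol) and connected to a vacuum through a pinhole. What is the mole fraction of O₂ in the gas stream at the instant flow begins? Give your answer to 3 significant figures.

0.809

The effusion rate of species i is ∝ p_i/√M_i ∝ n_i/√M_i.
So x_O₂ in the escaping gas = (n_O₂/√M_O₂) / Σ(n_i/√M_i)
= (3.07/√32.00) / (3.07/√32.00 + 1.55/√146.06) = 0.5427/(0.5427 + 0.1283) = 0.809.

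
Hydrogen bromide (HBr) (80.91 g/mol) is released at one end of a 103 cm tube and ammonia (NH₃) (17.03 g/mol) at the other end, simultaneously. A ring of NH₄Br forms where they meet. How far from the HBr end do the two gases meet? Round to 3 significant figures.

32.4 cm

The fronts meet when d_HBr + d_NH₃ = L with d_HBr/d_NH₃ = √(M_NH₃/M_HBr) (Graham's law). Here √(M_NH₃/M_HBr) = √(17.03/80.91) = 0.4588.
With d_HBr + d_NH₃ = 103 cm, d_NH₃ = 103/(1 + 0.4588) = 70.61 cm.
d_HBr = 103 − 70.61 = 32.4 cm.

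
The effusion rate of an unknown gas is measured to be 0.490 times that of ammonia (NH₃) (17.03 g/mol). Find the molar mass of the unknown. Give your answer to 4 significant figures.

Using Graham's law: rate_X/rate_NH₃ = √(M_NH₃/M_X).
0.490 = √(17.03/M_X)
M_X = 17.03 / 0.490² = 17.03 / 0.2401 = 70.93 g/mol

70.93 g/mol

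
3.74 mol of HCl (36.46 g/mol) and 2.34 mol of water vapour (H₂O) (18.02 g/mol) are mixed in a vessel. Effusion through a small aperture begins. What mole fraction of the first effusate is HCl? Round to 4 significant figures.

0.5291

Rate_i ∝ x_i/√M_i (Graham's law weighted by mole fraction), so the effusate composition follows n_i/√M_i.
So x_HCl in the escaping gas = (n_HCl/√M_HCl) / Σ(n_i/√M_i)
= (3.74/√36.46) / (3.74/√36.46 + 2.34/√18.02) = 0.6194/(0.6194 + 0.5512) = 0.5291.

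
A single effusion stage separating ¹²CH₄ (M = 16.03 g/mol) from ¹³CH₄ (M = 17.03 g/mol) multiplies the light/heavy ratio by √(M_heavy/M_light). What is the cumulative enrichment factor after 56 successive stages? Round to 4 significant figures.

After 56 stages the ratio has grown by (√(17.03/16.03))^56 = (17.03/16.03)^(56/2).
= 1.06238^28 = 5.443.

5.443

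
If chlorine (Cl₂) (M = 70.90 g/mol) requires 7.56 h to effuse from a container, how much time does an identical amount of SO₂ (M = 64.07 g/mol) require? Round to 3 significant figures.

From Graham's law, t_SO₂/t_Cl₂ = √(M_SO₂/M_Cl₂) = √(64.07/70.90) = √0.9037 = 0.9506.
So the time for SO₂ is 7.56 × 0.9506 = 7.19 h.

7.19 h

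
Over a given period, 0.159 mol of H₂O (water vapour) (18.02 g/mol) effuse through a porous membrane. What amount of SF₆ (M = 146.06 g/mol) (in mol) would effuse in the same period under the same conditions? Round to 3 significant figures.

Using Graham's law: rate_SF₆/rate_H₂O = √(M_H₂O/M_SF₆) = √(18.02/146.06) = √0.1234 = 0.3512.
So the amount for SF₆ is 0.159 × 0.3512 = 0.0558 mol.

0.0558 mol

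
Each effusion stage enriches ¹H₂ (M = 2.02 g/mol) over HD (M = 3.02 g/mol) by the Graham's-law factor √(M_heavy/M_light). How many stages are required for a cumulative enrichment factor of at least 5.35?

Single-stage factor α = √(3.02/2.02), so ln α = ½ ln(1.49505) = 0.2011.
Need α^N ≥ 5.35 ⇒ N ≥ ln(5.35) / ln α = 1.677 / 0.2011 = 8.34.
Minimum whole number of stages: N = 9.

9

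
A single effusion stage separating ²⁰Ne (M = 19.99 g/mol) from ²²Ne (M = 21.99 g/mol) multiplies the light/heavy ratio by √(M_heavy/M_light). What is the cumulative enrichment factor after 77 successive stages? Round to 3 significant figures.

39.3

Each stage multiplies the ratio by α = √(21.99/19.99), so after 77 stages the overall factor is α^77 = (21.99/19.99)^(77/2).
= 1.10005^(77/2) = 39.3.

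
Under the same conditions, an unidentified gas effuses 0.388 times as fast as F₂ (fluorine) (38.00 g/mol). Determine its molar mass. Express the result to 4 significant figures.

252.4 g/mol

Since effusion rate ∝ 1/√M, rate_X/rate_F₂ = √(M_F₂/M_X).
0.388 = √(38.00/M_X)
M_X = 38.00 / 0.388² = 38.00 / 0.1505 = 252.4 g/mol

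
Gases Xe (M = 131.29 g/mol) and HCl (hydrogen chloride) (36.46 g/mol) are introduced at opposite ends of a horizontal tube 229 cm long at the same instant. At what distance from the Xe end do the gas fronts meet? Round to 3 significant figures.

Graham's law gives d_Xe/d_HCl = rate_Xe/rate_HCl = √(M_HCl/M_Xe) = √(36.46/131.29) = 0.5270.
With d_Xe + d_HCl = 229 cm, d_HCl = 229/(1 + 0.5270) = 150.0 cm.
d_Xe = 229 − 150.0 = 79.0 cm.

79.0 cm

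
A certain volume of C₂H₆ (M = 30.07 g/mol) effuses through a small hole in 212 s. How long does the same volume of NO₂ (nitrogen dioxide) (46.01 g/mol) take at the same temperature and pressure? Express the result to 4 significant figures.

By Graham's law, t_NO₂/t_C₂H₆ = √(M_NO₂/M_C₂H₆) = √(46.01/30.07) = √1.530 = 1.237.
So the time for NO₂ is 212 × 1.237 = 262.2 s.

262.2 s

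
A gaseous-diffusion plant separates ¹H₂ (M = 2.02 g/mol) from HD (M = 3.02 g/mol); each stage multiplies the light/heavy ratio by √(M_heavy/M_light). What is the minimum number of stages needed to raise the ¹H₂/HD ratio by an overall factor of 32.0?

18

With α = √(3.02/2.02) per stage, ln α = ½ ln(1.49505) = 0.2011.
Need α^N ≥ 32.0 ⇒ N ≥ ln(32.0) / ln α = 3.466 / 0.2011 = 17.24.
Rounding up, N = 18 stages.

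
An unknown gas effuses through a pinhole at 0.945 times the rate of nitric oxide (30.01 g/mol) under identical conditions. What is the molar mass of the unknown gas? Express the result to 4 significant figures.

Since effusion rate ∝ 1/√M, rate_X/rate_NO = √(M_NO/M_X).
0.945 = √(30.01/M_X)
M_X = 30.01 / 0.945² = 30.01 / 0.8930 = 33.60 g/mol

33.60 g/mol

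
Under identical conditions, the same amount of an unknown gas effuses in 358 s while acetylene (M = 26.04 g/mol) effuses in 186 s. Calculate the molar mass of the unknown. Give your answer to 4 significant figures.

Since effusion rate ∝ 1/√M, t_X/t_C₂H₂ = √(M_X/M_C₂H₂).
358/186 = 1.925 = √(M_X/26.04)
M_X = 26.04 × 1.925² = 26.04 × 3.705 = 96.47 g/mol

96.47 g/mol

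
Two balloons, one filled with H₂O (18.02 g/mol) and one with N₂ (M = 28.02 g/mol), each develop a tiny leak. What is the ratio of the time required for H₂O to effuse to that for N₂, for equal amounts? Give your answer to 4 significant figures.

0.8019

By Graham's law, t_H₂O/t_N₂ = √(M_H₂O/M_N₂) = √(18.02/28.02) = √0.6431 = 0.8019.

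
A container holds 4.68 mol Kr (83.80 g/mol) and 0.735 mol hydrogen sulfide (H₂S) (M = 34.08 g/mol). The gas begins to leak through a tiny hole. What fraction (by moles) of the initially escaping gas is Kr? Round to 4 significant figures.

Rate_i ∝ x_i/√M_i (Graham's law weighted by mole fraction), so the effusate composition follows n_i/√M_i.
So x_Kr in the escaping gas = (n_Kr/√M_Kr) / Σ(n_i/√M_i)
= (4.68/√83.80) / (4.68/√83.80 + 0.735/√34.08) = 0.5112/(0.5112 + 0.1259) = 0.8024.

0.8024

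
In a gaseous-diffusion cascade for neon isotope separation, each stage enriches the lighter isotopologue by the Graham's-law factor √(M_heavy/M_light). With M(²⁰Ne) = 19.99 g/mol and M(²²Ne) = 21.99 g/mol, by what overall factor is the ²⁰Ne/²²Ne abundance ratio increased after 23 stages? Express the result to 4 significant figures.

2.994

Each stage multiplies the ratio by α = √(21.99/19.99), so after 23 stages the overall factor is α^23 = (21.99/19.99)^(23/2).
= 1.10005^(23/2) = 2.994.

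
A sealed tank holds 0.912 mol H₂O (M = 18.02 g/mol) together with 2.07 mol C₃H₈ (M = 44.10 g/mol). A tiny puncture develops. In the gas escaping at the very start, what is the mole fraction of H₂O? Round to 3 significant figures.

Each component's effusion rate ∝ (its partial pressure)·(1/√M) ∝ n_i/√M_i.
So x_H₂O in the escaping gas = (n_H₂O/√M_H₂O) / Σ(n_i/√M_i)
= (0.912/√18.02) / (0.912/√18.02 + 2.07/√44.10) = 0.2148/(0.2148 + 0.3117) = 0.408.

0.408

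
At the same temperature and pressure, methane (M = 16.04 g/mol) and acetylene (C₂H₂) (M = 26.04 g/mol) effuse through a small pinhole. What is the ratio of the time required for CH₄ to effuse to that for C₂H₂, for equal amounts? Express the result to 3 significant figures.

0.785

Graham's law gives t_CH₄/t_C₂H₂ = √(M_CH₄/M_C₂H₂) = √(16.04/26.04) = √0.6160 = 0.785.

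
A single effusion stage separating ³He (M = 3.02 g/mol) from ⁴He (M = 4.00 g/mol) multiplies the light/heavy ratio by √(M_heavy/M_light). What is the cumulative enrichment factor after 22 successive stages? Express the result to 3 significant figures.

Each stage multiplies the ratio by α = √(4.00/3.02), so after 22 stages the overall factor is α^22 = (4.00/3.02)^(22/2).
= 1.32450^11 = 22.0.

22.0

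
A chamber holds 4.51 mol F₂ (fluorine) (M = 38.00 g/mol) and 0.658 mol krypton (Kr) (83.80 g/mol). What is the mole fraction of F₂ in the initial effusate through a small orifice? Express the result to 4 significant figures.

Effusion rate of each component ∝ n_i/√M_i (partial pressure × 1/√M).
Mole fraction of F₂ in the effusate = (n_F₂/√M_F₂) / (n_F₂/√M_F₂ + n_Kr/√M_Kr)
= (4.51/√38.00) / (4.51/√38.00 + 0.658/√83.80) = 0.7316/(0.7316 + 0.07188) = 0.9105.

0.9105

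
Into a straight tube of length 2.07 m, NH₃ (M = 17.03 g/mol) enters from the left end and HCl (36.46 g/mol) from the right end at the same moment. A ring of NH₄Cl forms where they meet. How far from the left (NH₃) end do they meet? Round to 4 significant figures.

1.230 m

In equal time, each gas travels a distance ∝ its rate ∝ 1/√M, so d_NH₃/d_HCl = √(M_HCl/M_NH₃) = √(36.46/17.03) = 1.463.
With d_NH₃ + d_HCl = 2.07 m, d_HCl = 2.07/(1 + 1.463) = 0.8404 m.
d_NH₃ = 2.07 − 0.8404 = 1.230 m.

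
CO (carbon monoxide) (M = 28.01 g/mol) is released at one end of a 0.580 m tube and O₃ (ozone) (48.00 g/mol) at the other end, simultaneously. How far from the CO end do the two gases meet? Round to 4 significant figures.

The fronts meet when d_CO + d_O₃ = L with d_CO/d_O₃ = √(M_O₃/M_CO) (Graham's law). Here √(M_O₃/M_CO) = √(48.00/28.01) = 1.309.
With d_CO + d_O₃ = 0.580 m, d_O₃ = 0.580/(1 + 1.309) = 0.2512 m.
d_CO = 0.580 − 0.2512 = 0.3288 m.

0.3288 m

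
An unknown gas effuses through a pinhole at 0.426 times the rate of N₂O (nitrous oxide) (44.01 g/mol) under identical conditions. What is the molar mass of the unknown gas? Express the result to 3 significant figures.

243 g/mol

From Graham's law, rate_X/rate_N₂O = √(M_N₂O/M_X).
0.426 = √(44.01/M_X)
M_X = 44.01 / 0.426² = 44.01 / 0.1815 = 243 g/mol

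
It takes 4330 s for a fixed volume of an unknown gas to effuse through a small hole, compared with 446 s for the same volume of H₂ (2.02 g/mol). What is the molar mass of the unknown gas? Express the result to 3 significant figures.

190 g/mol

By Graham's law, t_X/t_H₂ = √(M_X/M_H₂).
4330/446 = 9.709 = √(M_X/2.02)
M_X = 2.02 × 9.709² = 2.02 × 94.26 = 190 g/mol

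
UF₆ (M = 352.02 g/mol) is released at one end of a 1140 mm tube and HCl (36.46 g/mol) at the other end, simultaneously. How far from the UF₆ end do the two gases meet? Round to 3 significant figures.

In equal time, each gas travels a distance ∝ its rate ∝ 1/√M, so d_UF₆/d_HCl = √(M_HCl/M_UF₆) = √(36.46/352.02) = 0.3218.
With d_UF₆ + d_HCl = 1140 mm, d_HCl = 1140/(1 + 0.3218) = 862.4 mm.
d_UF₆ = 1140 − 862.4 = 278 mm.

278 mm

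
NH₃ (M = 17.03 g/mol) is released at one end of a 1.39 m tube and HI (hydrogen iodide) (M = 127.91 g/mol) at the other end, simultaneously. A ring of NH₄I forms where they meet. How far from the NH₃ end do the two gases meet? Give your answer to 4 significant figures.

1.018 m

Distances travelled in equal time are proportional to diffusion rates, so d_NH₃/d_HI = √(M_HI/M_NH₃) = √(127.91/17.03) = 2.741.
With d_NH₃ + d_HI = 1.39 m, d_HI = 1.39/(1 + 2.741) = 0.3716 m.
d_NH₃ = 1.39 − 0.3716 = 1.018 m.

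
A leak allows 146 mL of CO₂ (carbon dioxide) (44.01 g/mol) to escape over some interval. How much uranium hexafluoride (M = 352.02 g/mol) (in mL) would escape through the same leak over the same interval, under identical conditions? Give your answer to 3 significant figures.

By Graham's law, rate_UF₆/rate_CO₂ = √(M_CO₂/M_UF₆) = √(44.01/352.02) = √0.1250 = 0.3536.
So the volume for UF₆ is 146 × 0.3536 = 51.6 mL.

51.6 mL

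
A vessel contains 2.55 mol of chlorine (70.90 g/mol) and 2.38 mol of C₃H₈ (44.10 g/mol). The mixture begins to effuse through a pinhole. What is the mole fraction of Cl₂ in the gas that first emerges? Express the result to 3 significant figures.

The effusion rate of species i is ∝ p_i/√M_i ∝ n_i/√M_i.
Mole fraction of Cl₂ in the effusate = (n_Cl₂/√M_Cl₂) / (n_Cl₂/√M_Cl₂ + n_C₃H₈/√M_C₃H₈)
= (2.55/√70.90) / (2.55/√70.90 + 2.38/√44.10) = 0.3028/(0.3028 + 0.3584) = 0.458.

0.458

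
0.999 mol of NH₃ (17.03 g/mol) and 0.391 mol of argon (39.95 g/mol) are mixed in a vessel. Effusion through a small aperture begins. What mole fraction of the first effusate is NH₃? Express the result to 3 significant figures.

The effusion rate of species i is ∝ p_i/√M_i ∝ n_i/√M_i.
x_NH₃(eff) = (n_NH₃/√M_NH₃) / (n_NH₃/√M_NH₃ + n_Ar/√M_Ar)
= (0.999/√17.03) / (0.999/√17.03 + 0.391/√39.95) = 0.2421/(0.2421 + 0.06186) = 0.796.

0.796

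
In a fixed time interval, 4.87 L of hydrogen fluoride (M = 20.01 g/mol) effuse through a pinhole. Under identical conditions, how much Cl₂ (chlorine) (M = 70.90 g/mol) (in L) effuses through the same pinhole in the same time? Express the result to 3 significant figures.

2.59 L

Graham's law gives rate_Cl₂/rate_HF = √(M_HF/M_Cl₂) = √(20.01/70.90) = √0.2822 = 0.5313.
So the volume for Cl₂ is 4.87 × 0.5313 = 2.59 L.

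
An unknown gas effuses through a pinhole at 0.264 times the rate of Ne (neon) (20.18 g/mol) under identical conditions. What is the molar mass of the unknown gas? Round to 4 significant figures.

Since effusion rate ∝ 1/√M, rate_X/rate_Ne = √(M_Ne/M_X).
0.264 = √(20.18/M_X)
M_X = 20.18 / 0.264² = 20.18 / 0.06970 = 289.5 g/mol

289.5 g/mol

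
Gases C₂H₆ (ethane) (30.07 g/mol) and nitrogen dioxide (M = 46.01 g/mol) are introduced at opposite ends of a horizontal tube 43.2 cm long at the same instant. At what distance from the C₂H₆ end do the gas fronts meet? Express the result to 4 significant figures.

The fronts meet when d_C₂H₆ + d_NO₂ = L with d_C₂H₆/d_NO₂ = √(M_NO₂/M_C₂H₆) (Graham's law). Here √(M_NO₂/M_C₂H₆) = √(46.01/30.07) = 1.237.
With d_C₂H₆ + d_NO₂ = 43.2 cm, d_NO₂ = 43.2/(1 + 1.237) = 19.31 cm.
d_C₂H₆ = 43.2 − 19.31 = 23.89 cm.

23.89 cm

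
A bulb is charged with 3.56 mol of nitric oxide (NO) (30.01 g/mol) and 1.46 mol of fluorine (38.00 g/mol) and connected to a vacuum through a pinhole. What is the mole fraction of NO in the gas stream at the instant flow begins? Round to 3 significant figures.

The effusion rate of species i is ∝ p_i/√M_i ∝ n_i/√M_i.
x_NO(eff) = (n_NO/√M_NO) / (n_NO/√M_NO + n_F₂/√M_F₂)
= (3.56/√30.01) / (3.56/√30.01 + 1.46/√38.00) = 0.6499/(0.6499 + 0.2368) = 0.733.

0.733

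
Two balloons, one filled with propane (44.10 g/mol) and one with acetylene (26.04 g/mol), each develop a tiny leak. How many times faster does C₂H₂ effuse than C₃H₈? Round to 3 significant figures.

1.30

Since effusion rate ∝ 1/√M, rate_C₂H₂/rate_C₃H₈ = √(M_C₃H₈/M_C₂H₂) = √(44.10/26.04) = √1.694 = 1.30.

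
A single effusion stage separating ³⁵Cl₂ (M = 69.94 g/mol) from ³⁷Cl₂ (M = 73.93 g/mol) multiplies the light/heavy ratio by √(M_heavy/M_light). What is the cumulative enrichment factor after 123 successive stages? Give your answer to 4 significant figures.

30.33

Overall factor = α^123 with α = √(73.93/69.94), i.e. (73.93/69.94)^(123/2).
= 1.05705^(123/2) = 30.33.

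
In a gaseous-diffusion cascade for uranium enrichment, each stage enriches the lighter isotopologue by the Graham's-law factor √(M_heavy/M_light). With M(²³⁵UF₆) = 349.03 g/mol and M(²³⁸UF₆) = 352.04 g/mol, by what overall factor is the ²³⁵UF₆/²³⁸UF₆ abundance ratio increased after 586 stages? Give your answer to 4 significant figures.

Each stage multiplies the ratio by α = √(352.04/349.03), so after 586 stages the overall factor is α^586 = (352.04/349.03)^(586/2).
= 1.00862^293 = 12.38.

12.38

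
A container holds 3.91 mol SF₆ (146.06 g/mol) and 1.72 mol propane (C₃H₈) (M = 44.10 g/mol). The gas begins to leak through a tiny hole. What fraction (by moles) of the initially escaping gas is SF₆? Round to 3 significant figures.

0.555

Each component's effusion rate ∝ (its partial pressure)·(1/√M) ∝ n_i/√M_i.
Mole fraction of SF₆ in the effusate = (n_SF₆/√M_SF₆) / (n_SF₆/√M_SF₆ + n_C₃H₈/√M_C₃H₈)
= (3.91/√146.06) / (3.91/√146.06 + 1.72/√44.10) = 0.3235/(0.3235 + 0.2590) = 0.555.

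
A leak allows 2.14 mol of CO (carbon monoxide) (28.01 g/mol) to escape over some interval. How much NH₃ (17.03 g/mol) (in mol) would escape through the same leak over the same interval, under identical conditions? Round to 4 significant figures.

Using Graham's law: rate_NH₃/rate_CO = √(M_CO/M_NH₃) = √(28.01/17.03) = √1.645 = 1.282.
So the amount for NH₃ is 2.14 × 1.282 = 2.744 mol.

2.744 mol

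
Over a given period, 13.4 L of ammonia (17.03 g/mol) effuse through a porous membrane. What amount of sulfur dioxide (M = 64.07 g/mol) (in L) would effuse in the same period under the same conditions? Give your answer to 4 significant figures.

6.909 L

From Graham's law, rate_SO₂/rate_NH₃ = √(M_NH₃/M_SO₂) = √(17.03/64.07) = √0.2658 = 0.5156.
So the volume for SO₂ is 13.4 × 0.5156 = 6.909 L.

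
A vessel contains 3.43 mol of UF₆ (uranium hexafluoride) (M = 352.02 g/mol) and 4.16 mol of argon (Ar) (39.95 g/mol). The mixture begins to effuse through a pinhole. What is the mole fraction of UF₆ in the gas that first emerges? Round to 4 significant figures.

Rate_i ∝ x_i/√M_i (Graham's law weighted by mole fraction), so the effusate composition follows n_i/√M_i.
So x_UF₆ in the escaping gas = (n_UF₆/√M_UF₆) / Σ(n_i/√M_i)
= (3.43/√352.02) / (3.43/√352.02 + 4.16/√39.95) = 0.1828/(0.1828 + 0.6582) = 0.2174.

0.2174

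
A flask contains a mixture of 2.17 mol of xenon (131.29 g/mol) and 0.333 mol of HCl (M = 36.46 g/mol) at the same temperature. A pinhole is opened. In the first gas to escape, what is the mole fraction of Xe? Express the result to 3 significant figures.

0.774

Each component's effusion rate ∝ (its partial pressure)·(1/√M) ∝ n_i/√M_i.
Mole fraction of Xe in the effusate = (n_Xe/√M_Xe) / (n_Xe/√M_Xe + n_HCl/√M_HCl)
= (2.17/√131.29) / (2.17/√131.29 + 0.333/√36.46) = 0.1894/(0.1894 + 0.05515) = 0.774.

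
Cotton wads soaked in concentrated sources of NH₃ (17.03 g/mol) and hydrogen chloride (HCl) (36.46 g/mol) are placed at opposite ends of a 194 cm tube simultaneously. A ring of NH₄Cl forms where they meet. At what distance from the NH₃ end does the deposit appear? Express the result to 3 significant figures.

115 cm

The fronts meet when d_NH₃ + d_HCl = L with d_NH₃/d_HCl = √(M_HCl/M_NH₃) (Graham's law). Here √(M_HCl/M_NH₃) = √(36.46/17.03) = 1.463.
With d_NH₃ + d_HCl = 194 cm, d_HCl = 194/(1 + 1.463) = 78.76 cm.
d_NH₃ = 194 − 78.76 = 115 cm.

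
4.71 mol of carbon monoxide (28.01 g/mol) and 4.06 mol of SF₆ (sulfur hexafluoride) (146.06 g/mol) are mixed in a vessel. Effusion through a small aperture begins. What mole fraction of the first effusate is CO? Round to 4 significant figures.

Rate_i ∝ x_i/√M_i (Graham's law weighted by mole fraction), so the effusate composition follows n_i/√M_i.
x_CO(eff) = (n_CO/√M_CO) / (n_CO/√M_CO + n_SF₆/√M_SF₆)
= (4.71/√28.01) / (4.71/√28.01 + 4.06/√146.06) = 0.8899/(0.8899 + 0.3359) = 0.7260.

0.7260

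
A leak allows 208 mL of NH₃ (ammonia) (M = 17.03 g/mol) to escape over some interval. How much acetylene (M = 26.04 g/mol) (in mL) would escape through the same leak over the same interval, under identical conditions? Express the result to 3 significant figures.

168 mL

Graham's law gives rate_C₂H₂/rate_NH₃ = √(M_NH₃/M_C₂H₂) = √(17.03/26.04) = √0.6540 = 0.8087.
So the volume for C₂H₂ is 208 × 0.8087 = 168 mL.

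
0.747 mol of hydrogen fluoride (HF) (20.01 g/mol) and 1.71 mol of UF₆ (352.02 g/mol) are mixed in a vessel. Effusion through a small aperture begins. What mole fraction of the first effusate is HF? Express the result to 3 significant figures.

The effusion rate of species i is ∝ p_i/√M_i ∝ n_i/√M_i.
x_HF(eff) = (n_HF/√M_HF) / (n_HF/√M_HF + n_UF₆/√M_UF₆)
= (0.747/√20.01) / (0.747/√20.01 + 1.71/√352.02) = 0.1670/(0.1670 + 0.09114) = 0.647.

0.647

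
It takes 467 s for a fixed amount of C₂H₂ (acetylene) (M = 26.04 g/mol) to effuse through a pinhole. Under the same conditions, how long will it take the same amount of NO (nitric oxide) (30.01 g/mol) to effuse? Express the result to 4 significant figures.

Graham's law gives t_NO/t_C₂H₂ = √(M_NO/M_C₂H₂) = √(30.01/26.04) = √1.152 = 1.074.
So the time for NO is 467 × 1.074 = 501.3 s.

501.3 s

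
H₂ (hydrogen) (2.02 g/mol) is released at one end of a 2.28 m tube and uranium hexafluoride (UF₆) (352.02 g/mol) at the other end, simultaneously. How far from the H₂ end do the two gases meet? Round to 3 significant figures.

2.12 m

Graham's law gives d_H₂/d_UF₆ = rate_H₂/rate_UF₆ = √(M_UF₆/M_H₂) = √(352.02/2.02) = 13.20.
With d_H₂ + d_UF₆ = 2.28 m, d_UF₆ = 2.28/(1 + 13.20) = 0.1606 m.
d_H₂ = 2.28 − 0.1606 = 2.12 m.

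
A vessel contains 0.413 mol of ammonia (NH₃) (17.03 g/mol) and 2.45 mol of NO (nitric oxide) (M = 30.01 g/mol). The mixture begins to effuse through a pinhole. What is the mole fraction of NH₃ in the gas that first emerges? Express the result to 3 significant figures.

0.183

The effusion rate of species i is ∝ p_i/√M_i ∝ n_i/√M_i.
x_NH₃(eff) = (n_NH₃/√M_NH₃) / (n_NH₃/√M_NH₃ + n_NO/√M_NO)
= (0.413/√17.03) / (0.413/√17.03 + 2.45/√30.01) = 0.1001/(0.1001 + 0.4472) = 0.183.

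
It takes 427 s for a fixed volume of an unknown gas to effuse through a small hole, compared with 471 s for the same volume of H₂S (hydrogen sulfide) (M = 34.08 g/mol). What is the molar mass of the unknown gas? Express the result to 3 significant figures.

28.0 g/mol

Graham's law gives t_X/t_H₂S = √(M_X/M_H₂S).
427/471 = 0.9066 = √(M_X/34.08)
M_X = 34.08 × 0.9066² = 34.08 × 0.8219 = 28.0 g/mol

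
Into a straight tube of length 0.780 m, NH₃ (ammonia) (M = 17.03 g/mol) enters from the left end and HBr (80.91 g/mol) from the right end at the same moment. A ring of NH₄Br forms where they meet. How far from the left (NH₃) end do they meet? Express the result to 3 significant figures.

0.535 m

In equal time, each gas travels a distance ∝ its rate ∝ 1/√M, so d_NH₃/d_HBr = √(M_HBr/M_NH₃) = √(80.91/17.03) = 2.180.
With d_NH₃ + d_HBr = 0.780 m, d_HBr = 0.780/(1 + 2.180) = 0.2453 m.
d_NH₃ = 0.780 − 0.2453 = 0.535 m.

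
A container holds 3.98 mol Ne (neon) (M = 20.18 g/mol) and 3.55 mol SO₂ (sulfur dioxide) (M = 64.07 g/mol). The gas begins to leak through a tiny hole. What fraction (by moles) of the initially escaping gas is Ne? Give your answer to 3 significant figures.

The effusion rate of species i is ∝ p_i/√M_i ∝ n_i/√M_i.
x_Ne(eff) = (n_Ne/√M_Ne) / (n_Ne/√M_Ne + n_SO₂/√M_SO₂)
= (3.98/√20.18) / (3.98/√20.18 + 3.55/√64.07) = 0.8860/(0.8860 + 0.4435) = 0.666.

0.666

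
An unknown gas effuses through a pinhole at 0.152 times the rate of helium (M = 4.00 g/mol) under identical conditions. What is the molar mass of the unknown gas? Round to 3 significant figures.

173 g/mol

From Graham's law, rate_X/rate_He = √(M_He/M_X).
0.152 = √(4.00/M_X)
M_X = 4.00 / 0.152² = 4.00 / 0.02310 = 173 g/mol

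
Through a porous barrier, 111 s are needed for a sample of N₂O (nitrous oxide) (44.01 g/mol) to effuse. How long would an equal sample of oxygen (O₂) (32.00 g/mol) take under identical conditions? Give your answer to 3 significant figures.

94.7 s

By Graham's law, t_O₂/t_N₂O = √(M_O₂/M_N₂O) = √(32.00/44.01) = √0.7271 = 0.8527.
So the time for O₂ is 111 × 0.8527 = 94.7 s.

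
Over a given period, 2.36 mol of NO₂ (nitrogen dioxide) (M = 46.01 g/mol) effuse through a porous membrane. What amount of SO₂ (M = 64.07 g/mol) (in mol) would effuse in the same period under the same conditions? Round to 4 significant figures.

2.000 mol

By Graham's law, rate_SO₂/rate_NO₂ = √(M_NO₂/M_SO₂) = √(46.01/64.07) = √0.7181 = 0.8474.
So the amount for SO₂ is 2.36 × 0.8474 = 2.000 mol.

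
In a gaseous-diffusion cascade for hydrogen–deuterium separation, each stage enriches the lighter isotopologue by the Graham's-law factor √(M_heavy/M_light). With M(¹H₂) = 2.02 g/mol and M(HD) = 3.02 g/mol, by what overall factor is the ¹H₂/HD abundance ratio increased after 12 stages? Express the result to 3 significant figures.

11.2

The single-stage factor is √(M_heavy/M_light), so 12 stages give [√(3.02/2.02)]^12 = (3.02/2.02)^(12/2).
= 1.49505^6 = 11.2.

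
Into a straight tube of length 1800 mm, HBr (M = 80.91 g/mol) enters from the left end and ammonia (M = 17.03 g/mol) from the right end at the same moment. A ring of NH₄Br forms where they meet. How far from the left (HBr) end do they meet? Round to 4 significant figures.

566.1 mm

In equal time, each gas travels a distance ∝ its rate ∝ 1/√M, so d_HBr/d_NH₃ = √(M_NH₃/M_HBr) = √(17.03/80.91) = 0.4588.
With d_HBr + d_NH₃ = 1800 mm, d_NH₃ = 1800/(1 + 0.4588) = 1234 mm.
d_HBr = 1800 − 1234 = 566.1 mm.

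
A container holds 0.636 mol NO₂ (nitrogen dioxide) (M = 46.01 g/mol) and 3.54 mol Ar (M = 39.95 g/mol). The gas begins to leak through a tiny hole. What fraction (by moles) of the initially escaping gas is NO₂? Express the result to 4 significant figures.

The effusion rate of species i is ∝ p_i/√M_i ∝ n_i/√M_i.
So x_NO₂ in the escaping gas = (n_NO₂/√M_NO₂) / Σ(n_i/√M_i)
= (0.636/√46.01) / (0.636/√46.01 + 3.54/√39.95) = 0.09376/(0.09376 + 0.5601) = 0.1434.

0.1434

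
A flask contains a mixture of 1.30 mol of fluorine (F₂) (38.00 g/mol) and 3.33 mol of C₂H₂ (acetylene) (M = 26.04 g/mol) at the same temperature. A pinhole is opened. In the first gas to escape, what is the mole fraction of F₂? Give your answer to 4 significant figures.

The effusion rate of species i is ∝ p_i/√M_i ∝ n_i/√M_i.
Mole fraction of F₂ in the effusate = (n_F₂/√M_F₂) / (n_F₂/√M_F₂ + n_C₂H₂/√M_C₂H₂)
= (1.30/√38.00) / (1.30/√38.00 + 3.33/√26.04) = 0.2109/(0.2109 + 0.6526) = 0.2442.

0.2442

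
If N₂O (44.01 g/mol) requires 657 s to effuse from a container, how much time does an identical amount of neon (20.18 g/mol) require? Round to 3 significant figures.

445 s

Graham's law gives t_Ne/t_N₂O = √(M_Ne/M_N₂O) = √(20.18/44.01) = √0.4585 = 0.6772.
So the time for Ne is 657 × 0.6772 = 445 s.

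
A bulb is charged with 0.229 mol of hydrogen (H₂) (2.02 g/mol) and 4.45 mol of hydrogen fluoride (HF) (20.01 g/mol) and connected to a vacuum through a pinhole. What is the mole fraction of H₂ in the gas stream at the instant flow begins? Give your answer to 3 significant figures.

Effusion rate of each component ∝ n_i/√M_i (partial pressure × 1/√M).
Mole fraction of H₂ in the effusate = (n_H₂/√M_H₂) / (n_H₂/√M_H₂ + n_HF/√M_HF)
= (0.229/√2.02) / (0.229/√2.02 + 4.45/√20.01) = 0.1611/(0.1611 + 0.9948) = 0.139.

0.139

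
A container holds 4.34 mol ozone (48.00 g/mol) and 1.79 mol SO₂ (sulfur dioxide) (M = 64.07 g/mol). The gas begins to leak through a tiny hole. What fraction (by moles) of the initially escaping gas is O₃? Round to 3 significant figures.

The effusion rate of species i is ∝ p_i/√M_i ∝ n_i/√M_i.
Mole fraction of O₃ in the effusate = (n_O₃/√M_O₃) / (n_O₃/√M_O₃ + n_SO₂/√M_SO₂)
= (4.34/√48.00) / (4.34/√48.00 + 1.79/√64.07) = 0.6264/(0.6264 + 0.2236) = 0.737.

0.737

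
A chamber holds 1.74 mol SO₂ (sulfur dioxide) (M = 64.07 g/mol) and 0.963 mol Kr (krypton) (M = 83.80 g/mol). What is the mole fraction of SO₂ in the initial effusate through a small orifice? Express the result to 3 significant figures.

0.674

The effusion rate of species i is ∝ p_i/√M_i ∝ n_i/√M_i.
x_SO₂(eff) = (n_SO₂/√M_SO₂) / (n_SO₂/√M_SO₂ + n_Kr/√M_Kr)
= (1.74/√64.07) / (1.74/√64.07 + 0.963/√83.80) = 0.2174/(0.2174 + 0.1052) = 0.674.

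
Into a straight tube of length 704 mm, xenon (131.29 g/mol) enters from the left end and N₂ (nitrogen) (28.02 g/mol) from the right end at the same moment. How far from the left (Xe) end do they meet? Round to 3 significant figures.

222 mm

The fronts meet when d_Xe + d_N₂ = L with d_Xe/d_N₂ = √(M_N₂/M_Xe) (Graham's law). Here √(M_N₂/M_Xe) = √(28.02/131.29) = 0.4620.
With d_Xe + d_N₂ = 704 mm, d_N₂ = 704/(1 + 0.4620) = 481.5 mm.
d_Xe = 704 − 481.5 = 222 mm.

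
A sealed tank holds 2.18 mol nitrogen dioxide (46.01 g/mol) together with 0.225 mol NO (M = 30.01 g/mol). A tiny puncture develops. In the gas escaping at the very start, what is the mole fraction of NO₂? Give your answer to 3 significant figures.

0.887

The effusion rate of species i is ∝ p_i/√M_i ∝ n_i/√M_i.
Mole fraction of NO₂ in the effusate = (n_NO₂/√M_NO₂) / (n_NO₂/√M_NO₂ + n_NO/√M_NO)
= (2.18/√46.01) / (2.18/√46.01 + 0.225/√30.01) = 0.3214/(0.3214 + 0.04107) = 0.887.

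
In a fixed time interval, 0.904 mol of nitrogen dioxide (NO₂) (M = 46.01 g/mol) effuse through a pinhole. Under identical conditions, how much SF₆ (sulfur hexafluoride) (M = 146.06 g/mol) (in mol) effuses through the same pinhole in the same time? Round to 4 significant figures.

From Graham's law, rate_SF₆/rate_NO₂ = √(M_NO₂/M_SF₆) = √(46.01/146.06) = √0.3150 = 0.5613.
So the amount for SF₆ is 0.904 × 0.5613 = 0.5074 mol.

0.5074 mol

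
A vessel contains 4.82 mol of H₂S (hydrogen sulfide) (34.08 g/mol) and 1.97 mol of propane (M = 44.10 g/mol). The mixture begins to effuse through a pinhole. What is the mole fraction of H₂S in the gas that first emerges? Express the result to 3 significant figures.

Each component's effusion rate ∝ (its partial pressure)·(1/√M) ∝ n_i/√M_i.
So x_H₂S in the escaping gas = (n_H₂S/√M_H₂S) / Σ(n_i/√M_i)
= (4.82/√34.08) / (4.82/√34.08 + 1.97/√44.10) = 0.8257/(0.8257 + 0.2967) = 0.736.

0.736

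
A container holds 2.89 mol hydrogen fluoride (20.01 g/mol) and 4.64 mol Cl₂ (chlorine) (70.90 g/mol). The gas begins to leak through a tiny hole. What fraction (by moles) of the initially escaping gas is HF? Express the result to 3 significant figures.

The effusion rate of species i is ∝ p_i/√M_i ∝ n_i/√M_i.
x_HF(eff) = (n_HF/√M_HF) / (n_HF/√M_HF + n_Cl₂/√M_Cl₂)
= (2.89/√20.01) / (2.89/√20.01 + 4.64/√70.90) = 0.6461/(0.6461 + 0.5511) = 0.540.

0.540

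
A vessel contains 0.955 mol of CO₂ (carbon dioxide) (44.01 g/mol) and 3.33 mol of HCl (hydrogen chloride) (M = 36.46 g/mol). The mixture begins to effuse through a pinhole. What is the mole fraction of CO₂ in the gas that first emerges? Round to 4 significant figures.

Rate_i ∝ x_i/√M_i (Graham's law weighted by mole fraction), so the effusate composition follows n_i/√M_i.
So x_CO₂ in the escaping gas = (n_CO₂/√M_CO₂) / Σ(n_i/√M_i)
= (0.955/√44.01) / (0.955/√44.01 + 3.33/√36.46) = 0.1440/(0.1440 + 0.5515) = 0.2070.

0.2070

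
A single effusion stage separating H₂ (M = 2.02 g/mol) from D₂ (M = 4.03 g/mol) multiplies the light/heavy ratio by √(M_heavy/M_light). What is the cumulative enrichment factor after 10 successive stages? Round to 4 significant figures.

31.61

After 10 stages the ratio has grown by (√(4.03/2.02))^10 = (4.03/2.02)^(10/2).
= 1.99505^5 = 31.61.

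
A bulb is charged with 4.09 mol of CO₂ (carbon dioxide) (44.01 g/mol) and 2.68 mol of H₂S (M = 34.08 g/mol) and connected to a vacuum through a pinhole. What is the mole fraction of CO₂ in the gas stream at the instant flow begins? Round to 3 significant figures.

0.573

Rate_i ∝ x_i/√M_i (Graham's law weighted by mole fraction), so the effusate composition follows n_i/√M_i.
Mole fraction of CO₂ in the effusate = (n_CO₂/√M_CO₂) / (n_CO₂/√M_CO₂ + n_H₂S/√M_H₂S)
= (4.09/√44.01) / (4.09/√44.01 + 2.68/√34.08) = 0.6165/(0.6165 + 0.4591) = 0.573.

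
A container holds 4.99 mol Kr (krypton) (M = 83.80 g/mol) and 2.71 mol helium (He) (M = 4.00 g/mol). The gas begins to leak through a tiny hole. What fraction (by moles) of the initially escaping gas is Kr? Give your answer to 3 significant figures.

0.287

Effusion rate of each component ∝ n_i/√M_i (partial pressure × 1/√M).
Mole fraction of Kr in the effusate = (n_Kr/√M_Kr) / (n_Kr/√M_Kr + n_He/√M_He)
= (4.99/√83.80) / (4.99/√83.80 + 2.71/√4.00) = 0.5451/(0.5451 + 1.355) = 0.287.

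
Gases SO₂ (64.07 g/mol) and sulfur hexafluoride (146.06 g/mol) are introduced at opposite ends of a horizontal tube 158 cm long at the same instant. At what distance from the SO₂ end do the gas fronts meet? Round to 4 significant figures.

In equal time, each gas travels a distance ∝ its rate ∝ 1/√M, so d_SO₂/d_SF₆ = √(M_SF₆/M_SO₂) = √(146.06/64.07) = 1.510.
With d_SO₂ + d_SF₆ = 158 cm, d_SF₆ = 158/(1 + 1.510) = 62.95 cm.
d_SO₂ = 158 − 62.95 = 95.05 cm.

95.05 cm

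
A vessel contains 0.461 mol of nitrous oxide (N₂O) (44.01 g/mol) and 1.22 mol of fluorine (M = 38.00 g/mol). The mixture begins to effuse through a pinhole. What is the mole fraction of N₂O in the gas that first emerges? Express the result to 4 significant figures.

0.2599

Each component's effusion rate ∝ (its partial pressure)·(1/√M) ∝ n_i/√M_i.
Mole fraction of N₂O in the effusate = (n_N₂O/√M_N₂O) / (n_N₂O/√M_N₂O + n_F₂/√M_F₂)
= (0.461/√44.01) / (0.461/√44.01 + 1.22/√38.00) = 0.06949/(0.06949 + 0.1979) = 0.2599.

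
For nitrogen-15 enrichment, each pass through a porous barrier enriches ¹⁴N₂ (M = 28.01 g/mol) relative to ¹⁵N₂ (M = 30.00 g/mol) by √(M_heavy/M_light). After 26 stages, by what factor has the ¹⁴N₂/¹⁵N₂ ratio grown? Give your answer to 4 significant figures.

2.441

Overall factor = α^26 with α = √(30.00/28.01), i.e. (30.00/28.01)^(26/2).
= 1.07105^13 = 2.441.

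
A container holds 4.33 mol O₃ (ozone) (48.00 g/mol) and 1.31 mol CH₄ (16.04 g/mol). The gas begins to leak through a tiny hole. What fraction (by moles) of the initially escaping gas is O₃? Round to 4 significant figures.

Each component's effusion rate ∝ (its partial pressure)·(1/√M) ∝ n_i/√M_i.
Mole fraction of O₃ in the effusate = (n_O₃/√M_O₃) / (n_O₃/√M_O₃ + n_CH₄/√M_CH₄)
= (4.33/√48.00) / (4.33/√48.00 + 1.31/√16.04) = 0.6250/(0.6250 + 0.3271) = 0.6564.

0.6564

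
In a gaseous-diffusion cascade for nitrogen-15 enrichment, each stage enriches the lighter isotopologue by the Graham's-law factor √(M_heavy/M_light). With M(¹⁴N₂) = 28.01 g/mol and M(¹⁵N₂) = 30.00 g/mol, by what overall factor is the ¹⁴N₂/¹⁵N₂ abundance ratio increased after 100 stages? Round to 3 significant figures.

The single-stage factor is √(M_heavy/M_light), so 100 stages give [√(30.00/28.01)]^100 = (30.00/28.01)^(100/2).
= 1.07105^50 = 30.9.

30.9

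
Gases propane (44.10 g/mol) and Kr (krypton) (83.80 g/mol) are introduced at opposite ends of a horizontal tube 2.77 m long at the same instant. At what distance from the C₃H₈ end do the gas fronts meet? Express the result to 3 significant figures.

1.61 m

In equal time, each gas travels a distance ∝ its rate ∝ 1/√M, so d_C₃H₈/d_Kr = √(M_Kr/M_C₃H₈) = √(83.80/44.10) = 1.378.
With d_C₃H₈ + d_Kr = 2.77 m, d_Kr = 2.77/(1 + 1.378) = 1.165 m.
d_C₃H₈ = 2.77 − 1.165 = 1.61 m.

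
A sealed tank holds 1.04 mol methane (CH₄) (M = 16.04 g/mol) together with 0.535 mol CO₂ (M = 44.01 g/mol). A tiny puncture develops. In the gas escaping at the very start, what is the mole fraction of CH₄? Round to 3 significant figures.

Rate_i ∝ x_i/√M_i (Graham's law weighted by mole fraction), so the effusate composition follows n_i/√M_i.
So x_CH₄ in the escaping gas = (n_CH₄/√M_CH₄) / Σ(n_i/√M_i)
= (1.04/√16.04) / (1.04/√16.04 + 0.535/√44.01) = 0.2597/(0.2597 + 0.08065) = 0.763.

0.763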